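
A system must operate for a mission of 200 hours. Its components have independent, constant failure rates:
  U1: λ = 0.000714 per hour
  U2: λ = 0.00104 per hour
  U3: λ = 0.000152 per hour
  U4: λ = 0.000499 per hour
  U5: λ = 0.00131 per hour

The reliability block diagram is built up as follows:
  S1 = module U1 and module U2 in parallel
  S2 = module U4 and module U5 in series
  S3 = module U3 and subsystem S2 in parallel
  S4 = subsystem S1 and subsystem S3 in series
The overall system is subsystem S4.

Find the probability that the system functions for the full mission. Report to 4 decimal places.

0.9661

R(U1) = exp(−0.000714 × 200) = 0.866927
R(U2) = exp(−0.00104 × 200) = 0.812207
R(U3) = exp(−0.000152 × 200) = 0.970057
R(U4) = exp(−0.000499 × 200) = 0.905018
R(U5) = exp(−0.00131 × 200) = 0.769511
Parallel (U1 and U2): 1 − (1 − 0.866927)(1 − 0.812207) = 0.975010
Series (U4 and U5): 0.905018 × 0.769511 = 0.696421
Parallel (U3 and [0.696421]): 1 − (1 − 0.970057)(1 − 0.696421) = 0.990910
Series ([0.975010] and [0.990910]): 0.975010 × 0.990910 = 0.9661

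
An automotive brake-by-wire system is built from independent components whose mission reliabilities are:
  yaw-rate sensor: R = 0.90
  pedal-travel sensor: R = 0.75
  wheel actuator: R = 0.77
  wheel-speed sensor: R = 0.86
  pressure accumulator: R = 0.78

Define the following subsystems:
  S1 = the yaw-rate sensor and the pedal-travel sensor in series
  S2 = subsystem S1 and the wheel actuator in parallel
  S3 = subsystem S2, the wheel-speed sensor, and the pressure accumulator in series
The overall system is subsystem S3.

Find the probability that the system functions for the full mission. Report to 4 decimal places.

Series (yaw-rate sensor and pedal-travel sensor): 0.900000 × 0.750000 = 0.675000
Parallel ([0.675000] and wheel actuator): 1 − (1 − 0.675000)(1 − 0.770000) = 0.925250
Series ([0.925250], wheel-speed sensor, and pressure accumulator): 0.925250 × 0.860000 × 0.780000 = 0.6207

0.6207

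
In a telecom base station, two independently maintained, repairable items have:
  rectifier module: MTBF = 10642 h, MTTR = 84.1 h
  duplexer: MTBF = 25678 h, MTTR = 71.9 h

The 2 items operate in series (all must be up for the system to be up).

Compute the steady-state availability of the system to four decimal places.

0.9894

A(rectifier module) = MTBF/(MTBF+MTTR) = 10642/(10642+84.1) = 0.992159
A(duplexer) = MTBF/(MTBF+MTTR) = 25678/(25678+71.9) = 0.997208
Series availability: 0.992159 × 0.997208 = 0.9894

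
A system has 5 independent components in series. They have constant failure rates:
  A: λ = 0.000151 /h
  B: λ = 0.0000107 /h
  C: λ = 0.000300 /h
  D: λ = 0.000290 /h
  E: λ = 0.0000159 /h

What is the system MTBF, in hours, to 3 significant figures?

Series of exponential components: λ_sys = Σ λ_i
λ_sys = 0.000151 + 0.0000107 + 0.000300 + 0.000290 + 0.0000159 = 7.6760e-04 /h
MTBF = 1 / λ_sys = 1300 h

1300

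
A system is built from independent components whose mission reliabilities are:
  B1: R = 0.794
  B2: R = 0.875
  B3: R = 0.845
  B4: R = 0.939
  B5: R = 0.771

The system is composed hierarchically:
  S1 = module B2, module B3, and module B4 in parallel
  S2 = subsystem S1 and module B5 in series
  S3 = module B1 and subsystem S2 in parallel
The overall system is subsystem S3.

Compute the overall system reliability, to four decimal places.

0.9526

Parallel (B2, B3, and B4): 1 − (1 − 0.875000)(1 − 0.845000)(1 − 0.939000) = 0.998818
Series ([0.998818] and B5): 0.998818 × 0.771000 = 0.770089
Parallel (B1 and [0.770089]): 1 − (1 − 0.794000)(1 − 0.770089) = 0.9526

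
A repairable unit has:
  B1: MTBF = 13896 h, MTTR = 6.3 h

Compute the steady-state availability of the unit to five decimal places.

A(B1) = MTBF/(MTBF+MTTR) = 13896/(13896+6.3) = 0.99955

0.99955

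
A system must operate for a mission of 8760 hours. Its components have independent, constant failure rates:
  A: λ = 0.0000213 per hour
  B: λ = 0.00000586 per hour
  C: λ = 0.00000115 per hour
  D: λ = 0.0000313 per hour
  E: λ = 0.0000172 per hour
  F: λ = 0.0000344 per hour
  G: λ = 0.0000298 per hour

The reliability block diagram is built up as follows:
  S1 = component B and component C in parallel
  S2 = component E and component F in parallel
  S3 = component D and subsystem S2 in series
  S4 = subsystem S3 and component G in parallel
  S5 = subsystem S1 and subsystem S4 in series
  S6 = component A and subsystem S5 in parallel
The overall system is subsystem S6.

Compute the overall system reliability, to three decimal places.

0.989

R(A) = exp(−0.0000213 × 8760) = 0.82979
R(B) = exp(−0.00000586 × 8760) = 0.94996
R(C) = exp(−0.00000115 × 8760) = 0.98998
R(D) = exp(−0.0000313 × 8760) = 0.76019
R(E) = exp(−0.0000172 × 8760) = 0.86013
R(F) = exp(−0.0000344 × 8760) = 0.73982
R(G) = exp(−0.0000298 × 8760) = 0.77024
Parallel (B and C): 1 − (1 − 0.94996)(1 − 0.98998) = 0.99950
Parallel (E and F): 1 − (1 − 0.86013)(1 − 0.73982) = 0.96361
Series (D and [0.96361]): 0.76019 × 0.96361 = 0.73253
Parallel ([0.73253] and G): 1 − (1 − 0.73253)(1 − 0.77024) = 0.93855
Series ([0.99950] and [0.93855]): 0.99950 × 0.93855 = 0.93808
Parallel (A and [0.93808]): 1 − (1 − 0.82979)(1 − 0.93808) = 0.989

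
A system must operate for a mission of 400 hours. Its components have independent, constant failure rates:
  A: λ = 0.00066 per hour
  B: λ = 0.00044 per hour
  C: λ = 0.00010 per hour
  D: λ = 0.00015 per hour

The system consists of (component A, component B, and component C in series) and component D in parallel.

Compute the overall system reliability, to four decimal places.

0.9778

R(A) = exp(−0.00066 × 400) = 0.767974
R(B) = exp(−0.00044 × 400) = 0.838618
R(C) = exp(−0.00010 × 400) = 0.960789
R(D) = exp(−0.00015 × 400) = 0.941765
Series (A, B, and C): 0.767974 × 0.838618 × 0.960789 = 0.618783
Parallel ([0.618783] and D): 1 − (1 − 0.618783)(1 − 0.941765) = 0.9778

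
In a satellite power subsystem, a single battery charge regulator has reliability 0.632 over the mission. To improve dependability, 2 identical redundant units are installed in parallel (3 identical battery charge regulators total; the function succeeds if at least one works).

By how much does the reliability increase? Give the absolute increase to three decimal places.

R_before = 0.632
R_after = 1 − (1 − 0.632)^3 = 0.950
ΔR = 0.950 − 0.632 = 0.318

0.318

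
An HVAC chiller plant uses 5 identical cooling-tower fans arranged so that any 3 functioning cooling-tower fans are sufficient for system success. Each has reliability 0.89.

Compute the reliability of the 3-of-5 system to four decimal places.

0.9888

R = Σ_{i=3}^{5} C(5,i) p^i (1−p)^{5−i} with p = 0.89
C(5,3)·0.89^3·0.11^2 = 0.085301
C(5,4)·0.89^4·0.11^1 = 0.345082
C(5,5)·0.89^5·0.11^0 = 0.558406
Sum = 0.9888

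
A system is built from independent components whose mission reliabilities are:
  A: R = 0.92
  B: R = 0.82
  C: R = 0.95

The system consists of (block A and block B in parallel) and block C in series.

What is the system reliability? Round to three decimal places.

Parallel (A and B): 1 − (1 − 0.92000)(1 − 0.82000) = 0.98560
Series ([0.98560] and C): 0.98560 × 0.95000 = 0.936

0.936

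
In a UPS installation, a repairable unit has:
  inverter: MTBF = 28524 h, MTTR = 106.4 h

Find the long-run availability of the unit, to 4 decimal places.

0.9963

A(inverter) = MTBF/(MTBF+MTTR) = 28524/(28524+106.4) = 0.9963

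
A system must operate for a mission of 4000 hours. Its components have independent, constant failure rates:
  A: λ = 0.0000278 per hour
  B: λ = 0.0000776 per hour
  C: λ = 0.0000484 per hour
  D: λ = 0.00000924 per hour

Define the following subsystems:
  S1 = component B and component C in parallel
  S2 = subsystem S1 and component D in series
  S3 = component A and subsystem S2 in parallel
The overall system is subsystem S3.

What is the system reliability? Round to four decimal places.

0.9914

R(A) = exp(−0.0000278 × 4000) = 0.894760
R(B) = exp(−0.0000776 × 4000) = 0.733154
R(C) = exp(−0.0000484 × 4000) = 0.823987
R(D) = exp(−0.00000924 × 4000) = 0.963715
Parallel (B and C): 1 − (1 − 0.733154)(1 − 0.823987) = 0.953032
Series ([0.953032] and D): 0.953032 × 0.963715 = 0.918451
Parallel (A and [0.918451]): 1 − (1 − 0.894760)(1 − 0.918451) = 0.9914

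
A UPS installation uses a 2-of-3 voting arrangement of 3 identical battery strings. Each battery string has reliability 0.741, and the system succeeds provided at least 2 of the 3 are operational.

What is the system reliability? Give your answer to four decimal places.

0.8335

R = Σ_{i=2}^{3} C(3,i) p^i (1−p)^{3−i} with p = 0.741
C(3,2)·0.741^2·0.259^1 = 0.426636
C(3,3)·0.741^3·0.259^0 = 0.406869
Sum = 0.8335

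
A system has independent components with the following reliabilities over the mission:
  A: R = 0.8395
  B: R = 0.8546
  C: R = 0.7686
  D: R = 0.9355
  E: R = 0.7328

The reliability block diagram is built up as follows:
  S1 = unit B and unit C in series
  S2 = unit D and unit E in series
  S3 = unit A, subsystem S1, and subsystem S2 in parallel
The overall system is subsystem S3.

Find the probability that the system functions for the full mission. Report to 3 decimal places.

0.983

Series (B and C): 0.85460 × 0.76860 = 0.65685
Series (D and E): 0.93550 × 0.73280 = 0.68553
Parallel (A, [0.65685], and [0.68553]): 1 − (1 − 0.83950)(1 − 0.65685)(1 − 0.68553) = 0.983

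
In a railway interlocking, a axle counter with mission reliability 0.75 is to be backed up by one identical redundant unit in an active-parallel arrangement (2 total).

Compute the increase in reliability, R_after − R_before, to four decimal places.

R_before = 0.75
R_after = 1 − (1 − 0.75)^2 = 0.9375
ΔR = 0.9375 − 0.75 = 0.1875

0.1875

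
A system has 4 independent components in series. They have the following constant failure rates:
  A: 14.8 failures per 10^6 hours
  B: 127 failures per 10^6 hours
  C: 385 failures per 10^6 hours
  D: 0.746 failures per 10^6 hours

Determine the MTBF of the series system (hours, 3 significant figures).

1900

Series of exponential components: λ_sys = Σ λ_i
λ_sys = 0.0000148 + 0.000127 + 0.000385 + 0.000000746 = 5.2755e-04 /h
MTBF = 1 / λ_sys = 1900 h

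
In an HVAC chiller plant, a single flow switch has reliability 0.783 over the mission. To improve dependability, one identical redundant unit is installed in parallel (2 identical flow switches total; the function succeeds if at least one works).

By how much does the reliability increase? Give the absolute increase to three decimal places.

0.170

R_before = 0.783
R_after = 1 − (1 − 0.783)^2 = 0.953
ΔR = 0.953 − 0.783 = 0.170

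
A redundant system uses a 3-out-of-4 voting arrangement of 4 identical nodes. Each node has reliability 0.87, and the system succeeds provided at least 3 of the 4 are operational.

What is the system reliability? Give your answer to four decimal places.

R = Σ_{i=3}^{4} C(4,i) p^i (1−p)^{4−i} with p = 0.87
C(4,3)·0.87^3·0.13^1 = 0.342422
C(4,4)·0.87^4·0.13^0 = 0.572898
Sum = 0.9153

0.9153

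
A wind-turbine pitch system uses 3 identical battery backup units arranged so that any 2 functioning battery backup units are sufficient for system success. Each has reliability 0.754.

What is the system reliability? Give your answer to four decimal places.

0.8482

R = Σ_{i=2}^{3} C(3,i) p^i (1−p)^{3−i} with p = 0.754
C(3,2)·0.754^2·0.246^1 = 0.419565
C(3,3)·0.754^3·0.246^0 = 0.428661
Sum = 0.8482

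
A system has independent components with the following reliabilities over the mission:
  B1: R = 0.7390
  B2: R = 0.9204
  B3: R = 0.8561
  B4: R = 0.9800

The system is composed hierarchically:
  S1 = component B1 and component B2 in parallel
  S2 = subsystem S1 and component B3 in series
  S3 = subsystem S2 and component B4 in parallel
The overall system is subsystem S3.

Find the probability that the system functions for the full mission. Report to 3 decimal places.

Parallel (B1 and B2): 1 − (1 − 0.73900)(1 − 0.92040) = 0.97922
Series ([0.97922] and B3): 0.97922 × 0.85610 = 0.83831
Parallel ([0.83831] and B4): 1 − (1 − 0.83831)(1 − 0.98000) = 0.997

0.997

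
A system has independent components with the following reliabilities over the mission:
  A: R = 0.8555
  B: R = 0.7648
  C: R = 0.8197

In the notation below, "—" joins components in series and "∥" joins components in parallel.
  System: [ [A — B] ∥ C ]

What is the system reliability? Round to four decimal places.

0.9377

Series (A and B): 0.855500 × 0.764800 = 0.654286
Parallel ([0.654286] and C): 1 − (1 − 0.654286)(1 − 0.819700) = 0.9377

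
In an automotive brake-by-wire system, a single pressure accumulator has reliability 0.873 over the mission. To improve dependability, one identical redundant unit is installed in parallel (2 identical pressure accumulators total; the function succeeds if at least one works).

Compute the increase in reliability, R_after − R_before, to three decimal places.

0.111

R_before = 0.873
R_after = 1 − (1 − 0.873)^2 = 0.984
ΔR = 0.984 − 0.873 = 0.111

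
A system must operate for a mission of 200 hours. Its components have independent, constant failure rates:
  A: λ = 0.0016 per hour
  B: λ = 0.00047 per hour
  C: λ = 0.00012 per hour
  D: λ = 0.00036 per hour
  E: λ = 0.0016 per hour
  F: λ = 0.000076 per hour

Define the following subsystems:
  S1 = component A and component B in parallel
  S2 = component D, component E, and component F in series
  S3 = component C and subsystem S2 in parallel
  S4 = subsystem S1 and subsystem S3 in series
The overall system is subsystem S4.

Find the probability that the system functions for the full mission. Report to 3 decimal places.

0.968

R(A) = exp(−0.0016 × 200) = 0.72615
R(B) = exp(−0.00047 × 200) = 0.91028
R(C) = exp(−0.00012 × 200) = 0.97629
R(D) = exp(−0.00036 × 200) = 0.93053
R(E) = exp(−0.0016 × 200) = 0.72615
R(F) = exp(−0.000076 × 200) = 0.98491
Parallel (A and B): 1 − (1 − 0.72615)(1 − 0.91028) = 0.97543
Series (D, E, and F): 0.93053 × 0.72615 × 0.98491 = 0.66551
Parallel (C and [0.66551]): 1 − (1 − 0.97629)(1 − 0.66551) = 0.99207
Series ([0.97543] and [0.99207]): 0.97543 × 0.99207 = 0.968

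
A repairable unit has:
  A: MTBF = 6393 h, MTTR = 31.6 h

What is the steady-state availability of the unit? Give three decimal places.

A(A) = MTBF/(MTBF+MTTR) = 6393/(6393+31.6) = 0.995

0.995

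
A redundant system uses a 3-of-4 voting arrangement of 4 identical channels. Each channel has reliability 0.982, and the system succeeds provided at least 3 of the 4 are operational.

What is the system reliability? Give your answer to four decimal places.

R = Σ_{i=3}^{4} C(4,i) p^i (1−p)^{4−i} with p = 0.982
C(4,3)·0.982^3·0.018^1 = 0.068182
C(4,4)·0.982^4·0.018^0 = 0.929921
Sum = 0.9981

0.9981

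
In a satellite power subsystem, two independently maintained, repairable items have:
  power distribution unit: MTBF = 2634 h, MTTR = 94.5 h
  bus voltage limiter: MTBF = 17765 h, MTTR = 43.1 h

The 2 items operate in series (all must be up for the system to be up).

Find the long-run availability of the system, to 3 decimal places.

0.963

A(power distribution unit) = MTBF/(MTBF+MTTR) = 2634/(2634+94.5) = 0.965366
A(bus voltage limiter) = MTBF/(MTBF+MTTR) = 17765/(17765+43.1) = 0.997580
Series availability: 0.965366 × 0.997580 = 0.963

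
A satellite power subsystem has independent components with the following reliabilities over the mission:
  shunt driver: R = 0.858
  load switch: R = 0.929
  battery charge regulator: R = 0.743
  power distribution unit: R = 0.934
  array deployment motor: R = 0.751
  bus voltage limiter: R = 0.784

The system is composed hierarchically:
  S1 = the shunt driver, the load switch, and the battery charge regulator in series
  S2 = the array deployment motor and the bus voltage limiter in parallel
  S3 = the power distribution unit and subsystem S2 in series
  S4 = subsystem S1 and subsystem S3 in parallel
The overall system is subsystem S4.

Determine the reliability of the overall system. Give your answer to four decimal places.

0.9526

Series (shunt driver, load switch, and battery charge regulator): 0.858000 × 0.929000 × 0.743000 = 0.592232
Parallel (array deployment motor and bus voltage limiter): 1 − (1 − 0.751000)(1 − 0.784000) = 0.946216
Series (power distribution unit and [0.946216]): 0.934000 × 0.946216 = 0.883766
Parallel ([0.592232] and [0.883766]): 1 − (1 − 0.592232)(1 − 0.883766) = 0.9526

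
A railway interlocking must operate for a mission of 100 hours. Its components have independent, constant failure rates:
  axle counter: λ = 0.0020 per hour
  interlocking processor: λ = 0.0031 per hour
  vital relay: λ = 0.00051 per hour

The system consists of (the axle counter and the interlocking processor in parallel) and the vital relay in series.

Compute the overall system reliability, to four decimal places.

0.9044

R(axle counter) = exp(−0.0020 × 100) = 0.818731
R(interlocking processor) = exp(−0.0031 × 100) = 0.733447
R(vital relay) = exp(−0.00051 × 100) = 0.950279
Parallel (axle counter and interlocking processor): 1 − (1 − 0.818731)(1 − 0.733447) = 0.951682
Series ([0.951682] and vital relay): 0.951682 × 0.950279 = 0.9044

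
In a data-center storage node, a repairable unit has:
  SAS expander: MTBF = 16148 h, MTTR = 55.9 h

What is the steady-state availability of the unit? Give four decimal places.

0.9966

A(SAS expander) = MTBF/(MTBF+MTTR) = 16148/(16148+55.9) = 0.9966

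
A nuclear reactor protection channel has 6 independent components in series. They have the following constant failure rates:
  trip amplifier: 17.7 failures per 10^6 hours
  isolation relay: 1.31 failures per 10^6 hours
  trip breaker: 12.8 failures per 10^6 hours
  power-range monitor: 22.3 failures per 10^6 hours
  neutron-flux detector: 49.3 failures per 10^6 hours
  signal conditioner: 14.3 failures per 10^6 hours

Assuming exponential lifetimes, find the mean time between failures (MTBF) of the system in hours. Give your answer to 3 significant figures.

Series of exponential components: λ_sys = Σ λ_i
λ_sys = 0.0000177 + 0.00000131 + 0.0000128 + 0.0000223 + 0.0000493 + 0.0000143 = 1.1771e-04 /h
MTBF = 1 / λ_sys = 8500 h

8500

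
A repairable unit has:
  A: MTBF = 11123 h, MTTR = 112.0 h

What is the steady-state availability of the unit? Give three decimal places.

0.990

A(A) = MTBF/(MTBF+MTTR) = 11123/(11123+112.0) = 0.990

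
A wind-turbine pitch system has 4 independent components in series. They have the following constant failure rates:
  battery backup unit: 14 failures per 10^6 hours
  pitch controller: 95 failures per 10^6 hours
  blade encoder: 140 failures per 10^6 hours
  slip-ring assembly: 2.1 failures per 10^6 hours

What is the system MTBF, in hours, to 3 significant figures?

3980

Series of exponential components: λ_sys = Σ λ_i
λ_sys = 0.000014 + 0.000095 + 0.00014 + 0.0000021 = 2.5110e-04 /h
MTBF = 1 / λ_sys = 3980 h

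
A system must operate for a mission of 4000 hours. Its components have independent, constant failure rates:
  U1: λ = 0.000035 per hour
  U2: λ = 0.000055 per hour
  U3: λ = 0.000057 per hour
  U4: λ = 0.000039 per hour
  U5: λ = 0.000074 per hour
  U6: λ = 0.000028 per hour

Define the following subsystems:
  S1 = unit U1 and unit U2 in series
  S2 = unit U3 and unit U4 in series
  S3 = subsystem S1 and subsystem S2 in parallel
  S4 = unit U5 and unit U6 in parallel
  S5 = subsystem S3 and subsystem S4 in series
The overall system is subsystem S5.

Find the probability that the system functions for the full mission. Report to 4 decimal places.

R(U1) = exp(−0.000035 × 4000) = 0.869358
R(U2) = exp(−0.000055 × 4000) = 0.802519
R(U3) = exp(−0.000057 × 4000) = 0.796124
R(U4) = exp(−0.000039 × 4000) = 0.855559
R(U5) = exp(−0.000074 × 4000) = 0.743787
R(U6) = exp(−0.000028 × 4000) = 0.894044
Series (U1 and U2): 0.869358 × 0.802519 = 0.697676
Series (U3 and U4): 0.796124 × 0.855559 = 0.681131
Parallel ([0.697676] and [0.681131]): 1 − (1 − 0.697676)(1 − 0.681131) = 0.903598
Parallel (U5 and U6): 1 − (1 − 0.743787)(1 − 0.894044) = 0.972853
Series ([0.903598] and [0.972853]): 0.903598 × 0.972853 = 0.8791

0.8791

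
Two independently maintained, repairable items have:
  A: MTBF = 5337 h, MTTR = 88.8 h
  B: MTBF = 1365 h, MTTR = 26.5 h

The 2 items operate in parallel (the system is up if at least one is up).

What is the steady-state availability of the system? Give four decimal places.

0.9997

A(A) = MTBF/(MTBF+MTTR) = 5337/(5337+88.8) = 0.983634
A(B) = MTBF/(MTBF+MTTR) = 1365/(1365+26.5) = 0.980956
Parallel availability: 1 − (1 − 0.983634)(1 − 0.980956) = 0.9997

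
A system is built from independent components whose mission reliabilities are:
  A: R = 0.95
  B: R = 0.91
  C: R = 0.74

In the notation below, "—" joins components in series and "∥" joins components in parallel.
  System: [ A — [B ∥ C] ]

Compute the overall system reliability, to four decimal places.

0.9278

Parallel (B and C): 1 − (1 − 0.910000)(1 − 0.740000) = 0.976600
Series (A and [0.976600]): 0.950000 × 0.976600 = 0.9278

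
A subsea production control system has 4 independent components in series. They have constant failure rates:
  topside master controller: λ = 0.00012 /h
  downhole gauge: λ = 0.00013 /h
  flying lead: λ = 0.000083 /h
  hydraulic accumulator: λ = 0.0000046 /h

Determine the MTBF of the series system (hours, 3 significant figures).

2960

Series of exponential components: λ_sys = Σ λ_i
λ_sys = 0.00012 + 0.00013 + 0.000083 + 0.0000046 = 3.3760e-04 /h
MTBF = 1 / λ_sys = 2960 h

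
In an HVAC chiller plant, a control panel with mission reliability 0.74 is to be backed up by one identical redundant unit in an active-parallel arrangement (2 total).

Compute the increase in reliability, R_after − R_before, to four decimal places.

R_before = 0.74
R_after = 1 − (1 − 0.74)^2 = 0.9324
ΔR = 0.9324 − 0.74 = 0.1924

0.1924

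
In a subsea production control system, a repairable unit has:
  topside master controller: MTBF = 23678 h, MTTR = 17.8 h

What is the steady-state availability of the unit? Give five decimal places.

0.99925

A(topside master controller) = MTBF/(MTBF+MTTR) = 23678/(23678+17.8) = 0.99925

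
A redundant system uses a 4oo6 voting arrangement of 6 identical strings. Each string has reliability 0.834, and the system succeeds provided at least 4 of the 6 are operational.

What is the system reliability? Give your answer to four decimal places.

R = Σ_{i=4}^{6} C(6,i) p^i (1−p)^{6−i} with p = 0.834
C(6,4)·0.834^4·0.166^2 = 0.199973
C(6,5)·0.834^5·0.166^1 = 0.401874
C(6,6)·0.834^6·0.166^0 = 0.336509
Sum = 0.9384

0.9384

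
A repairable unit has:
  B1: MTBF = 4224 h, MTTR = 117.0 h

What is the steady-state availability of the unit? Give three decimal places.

0.973

A(B1) = MTBF/(MTBF+MTTR) = 4224/(4224+117.0) = 0.973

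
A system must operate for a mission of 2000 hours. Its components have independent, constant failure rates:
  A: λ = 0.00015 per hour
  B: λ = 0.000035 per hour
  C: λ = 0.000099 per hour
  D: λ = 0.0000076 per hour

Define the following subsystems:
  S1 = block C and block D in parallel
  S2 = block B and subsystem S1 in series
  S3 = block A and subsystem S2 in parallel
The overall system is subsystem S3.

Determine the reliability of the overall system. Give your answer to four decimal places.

R(A) = exp(−0.00015 × 2000) = 0.740818
R(B) = exp(−0.000035 × 2000) = 0.932394
R(C) = exp(−0.000099 × 2000) = 0.820370
R(D) = exp(−0.0000076 × 2000) = 0.984915
Parallel (C and D): 1 − (1 − 0.820370)(1 − 0.984915) = 0.997290
Series (B and [0.997290]): 0.932394 × 0.997290 = 0.929867
Parallel (A and [0.929867]): 1 − (1 − 0.740818)(1 − 0.929867) = 0.9818

0.9818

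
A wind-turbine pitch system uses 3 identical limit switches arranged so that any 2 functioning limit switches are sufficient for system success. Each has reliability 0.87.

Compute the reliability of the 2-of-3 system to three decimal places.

R = Σ_{i=2}^{3} C(3,i) p^i (1−p)^{3−i} with p = 0.87
C(3,2)·0.87^2·0.13^1 = 0.29519
C(3,3)·0.87^3·0.13^0 = 0.65850
Sum = 0.954

0.954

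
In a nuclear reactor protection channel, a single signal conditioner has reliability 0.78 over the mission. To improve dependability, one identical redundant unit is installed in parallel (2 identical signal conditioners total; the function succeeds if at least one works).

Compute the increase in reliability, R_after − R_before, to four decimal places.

0.1716

R_before = 0.78
R_after = 1 − (1 − 0.78)^2 = 0.9516
ΔR = 0.9516 − 0.78 = 0.1716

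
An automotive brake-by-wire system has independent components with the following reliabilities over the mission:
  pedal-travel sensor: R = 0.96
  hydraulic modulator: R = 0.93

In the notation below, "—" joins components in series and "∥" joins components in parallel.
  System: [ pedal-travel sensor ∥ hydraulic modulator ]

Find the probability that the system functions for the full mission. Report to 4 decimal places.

Parallel (pedal-travel sensor and hydraulic modulator): 1 − (1 − 0.960000)(1 − 0.930000) = 0.9972

0.9972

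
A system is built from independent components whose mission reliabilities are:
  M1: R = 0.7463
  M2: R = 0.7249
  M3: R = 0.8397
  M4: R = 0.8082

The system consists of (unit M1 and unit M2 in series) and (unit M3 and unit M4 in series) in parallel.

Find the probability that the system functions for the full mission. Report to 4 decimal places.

Series (M1 and M2): 0.746300 × 0.724900 = 0.540993
Series (M3 and M4): 0.839700 × 0.808200 = 0.678646
Parallel ([0.540993] and [0.678646]): 1 − (1 − 0.540993)(1 − 0.678646) = 0.8525

0.8525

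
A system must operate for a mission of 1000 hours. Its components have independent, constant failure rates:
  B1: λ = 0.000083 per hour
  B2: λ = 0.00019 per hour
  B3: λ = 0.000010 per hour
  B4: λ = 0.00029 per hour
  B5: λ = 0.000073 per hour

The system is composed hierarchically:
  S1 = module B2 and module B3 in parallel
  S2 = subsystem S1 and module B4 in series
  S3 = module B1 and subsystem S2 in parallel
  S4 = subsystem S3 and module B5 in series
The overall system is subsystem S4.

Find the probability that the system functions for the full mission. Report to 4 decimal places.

R(B1) = exp(−0.000083 × 1000) = 0.920351
R(B2) = exp(−0.00019 × 1000) = 0.826959
R(B3) = exp(−0.000010 × 1000) = 0.990050
R(B4) = exp(−0.00029 × 1000) = 0.748264
R(B5) = exp(−0.000073 × 1000) = 0.929601
Parallel (B2 and B3): 1 − (1 − 0.826959)(1 − 0.990050) = 0.998278
Series ([0.998278] and B4): 0.998278 × 0.748264 = 0.746975
Parallel (B1 and [0.746975]): 1 − (1 − 0.920351)(1 − 0.746975) = 0.979847
Series ([0.979847] and B5): 0.979847 × 0.929601 = 0.9109

0.9109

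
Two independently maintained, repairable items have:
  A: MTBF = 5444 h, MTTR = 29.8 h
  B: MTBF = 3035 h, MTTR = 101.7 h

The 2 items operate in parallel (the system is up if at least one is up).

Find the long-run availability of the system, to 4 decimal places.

A(A) = MTBF/(MTBF+MTTR) = 5444/(5444+29.8) = 0.994556
A(B) = MTBF/(MTBF+MTTR) = 3035/(3035+101.7) = 0.967577
Parallel availability: 1 − (1 − 0.994556)(1 − 0.967577) = 0.9998

0.9998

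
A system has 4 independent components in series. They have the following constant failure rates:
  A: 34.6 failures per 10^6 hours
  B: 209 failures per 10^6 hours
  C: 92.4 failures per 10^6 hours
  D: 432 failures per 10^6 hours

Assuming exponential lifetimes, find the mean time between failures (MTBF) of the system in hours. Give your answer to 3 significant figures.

Series of exponential components: λ_sys = Σ λ_i
λ_sys = 0.0000346 + 0.000209 + 0.0000924 + 0.000432 = 7.6800e-04 /h
MTBF = 1 / λ_sys = 1300 h

1300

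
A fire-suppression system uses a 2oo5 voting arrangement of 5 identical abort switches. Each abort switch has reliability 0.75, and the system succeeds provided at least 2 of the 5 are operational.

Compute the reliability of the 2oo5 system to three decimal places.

R = Σ_{i=2}^{5} C(5,i) p^i (1−p)^{5−i} with p = 0.75
C(5,2)·0.75^2·0.25^3 = 0.08789
C(5,3)·0.75^3·0.25^2 = 0.26367
C(5,4)·0.75^4·0.25^1 = 0.39551
C(5,5)·0.75^5·0.25^0 = 0.23730
Sum = 0.984

0.984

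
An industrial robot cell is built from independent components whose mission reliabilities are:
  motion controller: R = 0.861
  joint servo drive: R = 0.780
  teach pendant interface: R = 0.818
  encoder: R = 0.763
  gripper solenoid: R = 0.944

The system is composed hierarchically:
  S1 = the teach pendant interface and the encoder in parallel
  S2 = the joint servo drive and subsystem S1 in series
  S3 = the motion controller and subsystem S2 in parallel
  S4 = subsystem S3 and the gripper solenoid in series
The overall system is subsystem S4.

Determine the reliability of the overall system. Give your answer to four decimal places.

Parallel (teach pendant interface and encoder): 1 − (1 − 0.818000)(1 − 0.763000) = 0.956866
Series (joint servo drive and [0.956866]): 0.780000 × 0.956866 = 0.746355
Parallel (motion controller and [0.746355]): 1 − (1 − 0.861000)(1 − 0.746355) = 0.964743
Series ([0.964743] and gripper solenoid): 0.964743 × 0.944000 = 0.9107

0.9107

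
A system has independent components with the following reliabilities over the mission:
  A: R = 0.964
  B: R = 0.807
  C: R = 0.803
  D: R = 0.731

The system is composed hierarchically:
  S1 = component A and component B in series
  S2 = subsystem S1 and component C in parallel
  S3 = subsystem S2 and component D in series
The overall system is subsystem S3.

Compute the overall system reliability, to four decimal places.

0.6990

Series (A and B): 0.964000 × 0.807000 = 0.777948
Parallel ([0.777948] and C): 1 − (1 − 0.777948)(1 − 0.803000) = 0.956256
Series ([0.956256] and D): 0.956256 × 0.731000 = 0.6990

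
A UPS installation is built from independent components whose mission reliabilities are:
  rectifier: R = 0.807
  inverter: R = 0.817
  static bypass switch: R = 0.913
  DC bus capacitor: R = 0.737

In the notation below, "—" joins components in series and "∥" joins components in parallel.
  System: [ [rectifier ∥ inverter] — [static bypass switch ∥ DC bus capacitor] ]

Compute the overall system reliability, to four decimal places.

0.9426

Parallel (rectifier and inverter): 1 − (1 − 0.807000)(1 − 0.817000) = 0.964681
Parallel (static bypass switch and DC bus capacitor): 1 − (1 − 0.913000)(1 − 0.737000) = 0.977119
Series ([0.964681] and [0.977119]): 0.964681 × 0.977119 = 0.9426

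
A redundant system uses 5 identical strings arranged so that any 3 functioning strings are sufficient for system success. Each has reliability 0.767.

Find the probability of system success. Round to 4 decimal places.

0.9136

R = Σ_{i=3}^{5} C(5,i) p^i (1−p)^{5−i} with p = 0.767
C(5,3)·0.767^3·0.233^2 = 0.244962
C(5,4)·0.767^4·0.233^1 = 0.403188
C(5,5)·0.767^5·0.233^0 = 0.265446
Sum = 0.9136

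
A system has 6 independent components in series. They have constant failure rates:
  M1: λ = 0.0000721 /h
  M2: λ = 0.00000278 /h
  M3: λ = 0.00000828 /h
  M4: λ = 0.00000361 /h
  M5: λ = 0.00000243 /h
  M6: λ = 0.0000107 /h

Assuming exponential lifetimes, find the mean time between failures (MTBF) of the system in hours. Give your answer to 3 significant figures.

10000

Series of exponential components: λ_sys = Σ λ_i
λ_sys = 0.0000721 + 0.00000278 + 0.00000828 + 0.00000361 + 0.00000243 + 0.0000107 = 9.9900e-05 /h
MTBF = 1 / λ_sys = 10000 h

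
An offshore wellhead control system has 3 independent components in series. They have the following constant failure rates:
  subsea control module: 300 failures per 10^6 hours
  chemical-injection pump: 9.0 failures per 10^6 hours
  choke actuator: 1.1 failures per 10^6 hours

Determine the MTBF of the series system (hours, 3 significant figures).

3220

Series of exponential components: λ_sys = Σ λ_i
λ_sys = 0.00030 + 0.0000090 + 0.0000011 = 3.1010e-04 /h
MTBF = 1 / λ_sys = 3220 h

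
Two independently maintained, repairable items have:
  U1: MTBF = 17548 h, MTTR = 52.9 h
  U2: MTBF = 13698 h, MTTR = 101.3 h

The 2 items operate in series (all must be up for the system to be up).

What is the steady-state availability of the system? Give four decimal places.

0.9897

A(U1) = MTBF/(MTBF+MTTR) = 17548/(17548+52.9) = 0.996994
A(U2) = MTBF/(MTBF+MTTR) = 13698/(13698+101.3) = 0.992659
Series availability: 0.996994 × 0.992659 = 0.9897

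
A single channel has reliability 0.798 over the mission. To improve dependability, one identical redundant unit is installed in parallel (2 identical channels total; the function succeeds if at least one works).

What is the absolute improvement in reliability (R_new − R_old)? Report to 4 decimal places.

0.1612

R_before = 0.798
R_after = 1 − (1 − 0.798)^2 = 0.9592
ΔR = 0.9592 − 0.798 = 0.1612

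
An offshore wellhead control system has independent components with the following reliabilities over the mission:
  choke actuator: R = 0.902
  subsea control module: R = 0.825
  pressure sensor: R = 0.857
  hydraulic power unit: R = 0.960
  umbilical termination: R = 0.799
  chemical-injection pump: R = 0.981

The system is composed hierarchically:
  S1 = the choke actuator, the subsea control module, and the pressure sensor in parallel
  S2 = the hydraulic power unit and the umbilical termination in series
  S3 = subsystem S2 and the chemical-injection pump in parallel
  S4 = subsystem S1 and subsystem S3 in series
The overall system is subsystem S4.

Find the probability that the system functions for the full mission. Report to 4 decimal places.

Parallel (choke actuator, subsea control module, and pressure sensor): 1 − (1 − 0.902000)(1 − 0.825000)(1 − 0.857000) = 0.997548
Series (hydraulic power unit and umbilical termination): 0.960000 × 0.799000 = 0.767040
Parallel ([0.767040] and chemical-injection pump): 1 − (1 − 0.767040)(1 − 0.981000) = 0.995574
Series ([0.997548] and [0.995574]): 0.997548 × 0.995574 = 0.9931

0.9931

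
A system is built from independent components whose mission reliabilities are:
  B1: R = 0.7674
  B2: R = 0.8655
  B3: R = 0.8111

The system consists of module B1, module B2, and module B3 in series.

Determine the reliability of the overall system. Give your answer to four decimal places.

0.5387

Series (B1, B2, and B3): 0.767400 × 0.865500 × 0.811100 = 0.5387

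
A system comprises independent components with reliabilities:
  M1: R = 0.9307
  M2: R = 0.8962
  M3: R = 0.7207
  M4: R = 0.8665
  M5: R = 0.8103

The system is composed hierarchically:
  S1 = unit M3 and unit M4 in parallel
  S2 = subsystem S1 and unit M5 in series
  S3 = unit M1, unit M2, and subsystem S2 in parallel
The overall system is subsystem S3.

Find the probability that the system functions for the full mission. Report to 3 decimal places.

0.998

Parallel (M3 and M4): 1 − (1 − 0.72070)(1 − 0.86650) = 0.96271
Series ([0.96271] and M5): 0.96271 × 0.81030 = 0.78008
Parallel (M1, M2, and [0.78008]): 1 − (1 − 0.93070)(1 − 0.89620)(1 − 0.78008) = 0.998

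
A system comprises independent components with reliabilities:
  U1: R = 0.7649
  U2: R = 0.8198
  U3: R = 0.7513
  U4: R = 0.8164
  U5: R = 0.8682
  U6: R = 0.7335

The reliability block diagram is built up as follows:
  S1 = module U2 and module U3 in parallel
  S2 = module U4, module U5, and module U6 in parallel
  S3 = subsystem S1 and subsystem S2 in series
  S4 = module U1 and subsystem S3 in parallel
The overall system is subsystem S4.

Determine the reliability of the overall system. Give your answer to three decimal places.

0.988

Parallel (U2 and U3): 1 − (1 − 0.81980)(1 − 0.75130) = 0.95518
Parallel (U4, U5, and U6): 1 − (1 − 0.81640)(1 − 0.86820)(1 − 0.73350) = 0.99355
Series ([0.95518] and [0.99355]): 0.95518 × 0.99355 = 0.94902
Parallel (U1 and [0.94902]): 1 − (1 − 0.76490)(1 − 0.94902) = 0.988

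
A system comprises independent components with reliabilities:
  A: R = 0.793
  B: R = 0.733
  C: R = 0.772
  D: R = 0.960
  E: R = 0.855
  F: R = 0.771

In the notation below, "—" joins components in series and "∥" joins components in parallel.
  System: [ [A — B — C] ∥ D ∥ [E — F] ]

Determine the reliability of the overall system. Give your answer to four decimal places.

0.9925

Series (A, B, and C): 0.793000 × 0.733000 × 0.772000 = 0.448740
Series (E and F): 0.855000 × 0.771000 = 0.659205
Parallel ([0.448740], D, and [0.659205]): 1 − (1 − 0.448740)(1 − 0.960000)(1 − 0.659205) = 0.9925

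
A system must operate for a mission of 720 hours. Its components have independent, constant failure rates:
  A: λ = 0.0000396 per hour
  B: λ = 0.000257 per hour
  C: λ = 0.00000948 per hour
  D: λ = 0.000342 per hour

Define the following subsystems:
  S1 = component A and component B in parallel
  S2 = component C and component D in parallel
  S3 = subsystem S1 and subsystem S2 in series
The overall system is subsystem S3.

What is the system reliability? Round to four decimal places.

R(A) = exp(−0.0000396 × 720) = 0.971891
R(B) = exp(−0.000257 × 720) = 0.831071
R(C) = exp(−0.00000948 × 720) = 0.993198
R(D) = exp(−0.000342 × 720) = 0.781735
Parallel (A and B): 1 − (1 − 0.971891)(1 − 0.831071) = 0.995252
Parallel (C and D): 1 − (1 − 0.993198)(1 − 0.781735) = 0.998515
Series ([0.995252] and [0.998515]): 0.995252 × 0.998515 = 0.9938

0.9938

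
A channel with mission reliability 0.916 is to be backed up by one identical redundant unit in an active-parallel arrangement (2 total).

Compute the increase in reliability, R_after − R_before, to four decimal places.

0.0769

R_before = 0.916
R_after = 1 − (1 − 0.916)^2 = 0.9929
ΔR = 0.9929 − 0.916 = 0.0769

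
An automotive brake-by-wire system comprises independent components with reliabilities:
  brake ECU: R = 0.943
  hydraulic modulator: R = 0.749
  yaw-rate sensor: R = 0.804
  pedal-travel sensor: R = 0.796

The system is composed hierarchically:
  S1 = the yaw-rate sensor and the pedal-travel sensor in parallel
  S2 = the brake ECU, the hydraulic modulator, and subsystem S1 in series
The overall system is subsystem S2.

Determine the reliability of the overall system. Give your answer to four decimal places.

Parallel (yaw-rate sensor and pedal-travel sensor): 1 − (1 − 0.804000)(1 − 0.796000) = 0.960016
Series (brake ECU, hydraulic modulator, and [0.960016]): 0.943000 × 0.749000 × 0.960016 = 0.6781

0.6781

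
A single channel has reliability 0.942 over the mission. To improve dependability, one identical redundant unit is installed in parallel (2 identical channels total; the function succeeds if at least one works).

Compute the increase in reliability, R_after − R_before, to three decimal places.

0.055

R_before = 0.942
R_after = 1 − (1 − 0.942)^2 = 0.997
ΔR = 0.997 − 0.942 = 0.055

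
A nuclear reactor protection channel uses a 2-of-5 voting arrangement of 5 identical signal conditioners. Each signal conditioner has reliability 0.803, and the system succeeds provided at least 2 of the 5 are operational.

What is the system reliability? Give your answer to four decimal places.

0.9937

R = Σ_{i=2}^{5} C(5,i) p^i (1−p)^{5−i} with p = 0.803
C(5,2)·0.803^2·0.197^3 = 0.049298
C(5,3)·0.803^3·0.197^2 = 0.200946
C(5,4)·0.803^4·0.197^1 = 0.409542
C(5,5)·0.803^5·0.197^0 = 0.333870
Sum = 0.9937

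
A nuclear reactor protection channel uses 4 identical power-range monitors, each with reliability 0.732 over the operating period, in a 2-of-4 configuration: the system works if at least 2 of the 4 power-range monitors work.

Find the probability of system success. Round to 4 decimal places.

0.9385

R = Σ_{i=2}^{4} C(4,i) p^i (1−p)^{4−i} with p = 0.732
C(4,2)·0.732^2·0.268^2 = 0.230910
C(4,3)·0.732^3·0.268^1 = 0.420463
C(4,4)·0.732^4·0.268^0 = 0.287107
Sum = 0.9385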